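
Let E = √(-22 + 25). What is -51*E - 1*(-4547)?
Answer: 4547 - 51*√3 ≈ 4458.7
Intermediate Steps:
E = √3 ≈ 1.7320
-51*E - 1*(-4547) = -51*√3 - 1*(-4547) = -51*√3 + 4547 = 4547 - 51*√3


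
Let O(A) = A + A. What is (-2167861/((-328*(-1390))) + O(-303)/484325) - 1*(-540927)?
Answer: 23888581801258331/44162690800 ≈ 5.4092e+5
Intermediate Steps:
O(A) = 2*A
(-2167861/((-328*(-1390))) + O(-303)/484325) - 1*(-540927) = (-2167861/((-328*(-1390))) + (2*(-303))/484325) - 1*(-540927) = (-2167861/455920 - 606*1/484325) + 540927 = (-2167861*1/455920 - 606/484325) + 540927 = (-2167861/455920 - 606/484325) + 540927 = -210045113269/44162690800 + 540927 = 23888581801258331/44162690800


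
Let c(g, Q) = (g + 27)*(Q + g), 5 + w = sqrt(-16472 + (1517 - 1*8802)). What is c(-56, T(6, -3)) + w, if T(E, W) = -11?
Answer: 1938 + I*sqrt(23757) ≈ 1938.0 + 154.13*I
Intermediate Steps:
w = -5 + I*sqrt(23757) (w = -5 + sqrt(-16472 + (1517 - 1*8802)) = -5 + sqrt(-16472 + (1517 - 8802)) = -5 + sqrt(-16472 - 7285) = -5 + sqrt(-23757) = -5 + I*sqrt(23757) ≈ -5.0 + 154.13*I)
c(g, Q) = (27 + g)*(Q + g)
c(-56, T(6, -3)) + w = ((-56)**2 + 27*(-11) + 27*(-56) - 11*(-56)) + (-5 + I*sqrt(23757)) = (3136 - 297 - 1512 + 616) + (-5 + I*sqrt(23757)) = 1943 + (-5 + I*sqrt(23757)) = 1938 + I*sqrt(23757)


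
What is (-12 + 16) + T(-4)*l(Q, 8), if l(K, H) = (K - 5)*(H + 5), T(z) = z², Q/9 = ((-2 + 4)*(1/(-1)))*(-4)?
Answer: 13940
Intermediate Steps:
Q = 72 (Q = 9*(((-2 + 4)*(1/(-1)))*(-4)) = 9*((2*(1*(-1)))*(-4)) = 9*((2*(-1))*(-4)) = 9*(-2*(-4)) = 9*8 = 72)
l(K, H) = (-5 + K)*(5 + H)
(-12 + 16) + T(-4)*l(Q, 8) = (-12 + 16) + (-4)²*(-25 - 5*8 + 5*72 + 8*72) = 4 + 16*(-25 - 40 + 360 + 576) = 4 + 16*871 = 4 + 13936 = 13940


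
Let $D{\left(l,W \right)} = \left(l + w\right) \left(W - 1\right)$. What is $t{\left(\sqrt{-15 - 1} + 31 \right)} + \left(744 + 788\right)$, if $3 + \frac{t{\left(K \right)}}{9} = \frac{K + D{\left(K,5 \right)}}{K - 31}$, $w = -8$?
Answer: $1550 - \frac{1107 i}{4} \approx 1550.0 - 276.75 i$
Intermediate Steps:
$D{\left(l,W \right)} = \left(-1 + W\right) \left(-8 + l\right)$ ($D{\left(l,W \right)} = \left(l - 8\right) \left(W - 1\right) = \left(-8 + l\right) \left(-1 + W\right) = \left(-1 + W\right) \left(-8 + l\right)$)
$t{\left(K \right)} = -27 + \frac{9 \left(-32 + 5 K\right)}{-31 + K}$ ($t{\left(K \right)} = -27 + 9 \frac{K + \left(8 - K - 40 + 5 K\right)}{K - 31} = -27 + 9 \frac{K + \left(8 - K - 40 + 5 K\right)}{-31 + K} = -27 + 9 \frac{K + \left(-32 + 4 K\right)}{-31 + K} = -27 + 9 \frac{-32 + 5 K}{-31 + K} = -27 + \frac{9 \left(-32 + 5 K\right)}{-31 + K}$)
$t{\left(\sqrt{-15 - 1} + 31 \right)} + \left(744 + 788\right) = \frac{9 \left(61 + 2 \left(\sqrt{-15 - 1} + 31\right)\right)}{-31 + \left(\sqrt{-15 - 1} + 31\right)} + \left(744 + 788\right) = \frac{9 \left(61 + 2 \left(\sqrt{-16} + 31\right)\right)}{-31 + \left(\sqrt{-16} + 31\right)} + 1532 = \frac{9 \left(61 + 2 \left(4 i + 31\right)\right)}{-31 + \left(4 i + 31\right)} + 1532 = \frac{9 \left(61 + 2 \left(31 + 4 i\right)\right)}{-31 + \left(31 + 4 i\right)} + 1532 = \frac{9 \left(61 + \left(62 + 8 i\right)\right)}{4 i} + 1532 = 9 \left(- \frac{i}{4}\right) \left(123 + 8 i\right) + 1532 = - \frac{9 i \left(123 + 8 i\right)}{4} + 1532 = 1532 - \frac{9 i \left(123 + 8 i\right)}{4}$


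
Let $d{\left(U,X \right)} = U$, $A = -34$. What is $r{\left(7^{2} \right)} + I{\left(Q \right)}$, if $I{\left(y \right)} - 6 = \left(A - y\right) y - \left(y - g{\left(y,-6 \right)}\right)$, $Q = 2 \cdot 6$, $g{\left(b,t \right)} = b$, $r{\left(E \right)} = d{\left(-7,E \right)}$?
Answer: $-553$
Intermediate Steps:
$r{\left(E \right)} = -7$
$Q = 12$
$I{\left(y \right)} = 6 + y \left(-34 - y\right)$ ($I{\left(y \right)} = 6 + \left(\left(-34 - y\right) y + \left(y - y\right)\right) = 6 + \left(y \left(-34 - y\right) + 0\right) = 6 + y \left(-34 - y\right)$)
$r{\left(7^{2} \right)} + I{\left(Q \right)} = -7 - 546 = -553$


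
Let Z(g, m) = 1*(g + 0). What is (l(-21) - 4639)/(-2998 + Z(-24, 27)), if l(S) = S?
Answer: 2330/1511 ≈ 1.5420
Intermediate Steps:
Z(g, m) = g (Z(g, m) = 1*g = g)
(l(-21) - 4639)/(-2998 + Z(-24, 27)) = (-21 - 4639)/(-2998 - 24) = -4660/(-3022) = -4660*(-1/3022) = 2330/1511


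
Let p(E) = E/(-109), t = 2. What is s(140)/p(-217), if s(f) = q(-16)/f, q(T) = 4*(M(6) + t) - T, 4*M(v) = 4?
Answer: 109/1085 ≈ 0.10046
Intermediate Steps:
M(v) = 1 (M(v) = (¼)*4 = 1)
q(T) = 12 - T (q(T) = 4*(1 + 2) - T = 4*3 - T = 12 - T)
s(f) = 28/f (s(f) = (12 - 1*(-16))/f = (12 + 16)/f = 28/f)
p(E) = -E/109 (p(E) = E*(-1/109) = -E/109)
s(140)/p(-217) = (28/140)/((-1/109*(-217))) = (28*(1/140))/(217/109) = (⅕)*(109/217) = 109/1085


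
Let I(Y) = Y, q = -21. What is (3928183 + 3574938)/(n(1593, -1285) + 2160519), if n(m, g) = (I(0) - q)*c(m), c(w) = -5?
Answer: 7503121/2160414 ≈ 3.4730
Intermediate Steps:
n(m, g) = -105 (n(m, g) = (0 - 1*(-21))*(-5) = (0 + 21)*(-5) = 21*(-5) = -105)
(3928183 + 3574938)/(n(1593, -1285) + 2160519) = (3928183 + 3574938)/(-105 + 2160519) = 7503121/2160414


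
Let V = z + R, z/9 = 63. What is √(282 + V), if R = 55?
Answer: 2*√226 ≈ 30.067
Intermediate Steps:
z = 567 (z = 9*63 = 567)
V = 622 (V = 567 + 55 = 622)
√(282 + V) = √(282 + 622) = √904 = 2*√226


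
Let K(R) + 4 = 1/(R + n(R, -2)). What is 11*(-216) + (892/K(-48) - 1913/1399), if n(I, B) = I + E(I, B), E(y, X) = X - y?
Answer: -730908737/281199 ≈ -2599.3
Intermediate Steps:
n(I, B) = B (n(I, B) = I + (B - I) = B)
K(R) = -4 + 1/(-2 + R) (K(R) = -4 + 1/(R - 2) = -4 + 1/(-2 + R))
11*(-216) + (892/K(-48) - 1913/1399) = 11*(-216) + (892/(((9 - 4*(-48))/(-2 - 48))) - 1913/1399) = -2376 + (892/(((9 + 192)/(-50))) - 1913*1/1399) = -2376 + (892/((-1/50*201)) - 1913/1399) = -2376 + (892/(-201/50) - 1913/1399) = -2376 + (892*(-50/201) - 1913/1399) = -2376 + (-44600/201 - 1913/1399) = -2376 - 62779913/281199 = -730908737/281199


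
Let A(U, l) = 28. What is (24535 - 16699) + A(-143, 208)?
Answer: 7864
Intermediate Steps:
(24535 - 16699) + A(-143, 208) = (24535 - 16699) + 28 = 7836 + 28 = 7864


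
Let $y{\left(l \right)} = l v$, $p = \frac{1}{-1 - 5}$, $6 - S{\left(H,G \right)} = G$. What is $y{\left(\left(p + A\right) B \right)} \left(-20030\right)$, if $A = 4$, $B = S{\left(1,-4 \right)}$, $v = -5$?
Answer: $\frac{11517250}{3} \approx 3.8391 \cdot 10^{6}$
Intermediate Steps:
$S{\left(H,G \right)} = 6 - G$
$p = - \frac{1}{6}$ ($p = \frac{1}{-6} = - \frac{1}{6} \approx -0.16667$)
$B = 10$ ($B = 6 - -4 = 6 + 4 = 10$)
$y{\left(l \right)} = - 5 l$ ($y{\left(l \right)} = l \left(-5\right) = - 5 l$)
$y{\left(\left(p + A\right) B \right)} \left(-20030\right) = - 5 \left(- \frac{1}{6} + 4\right) 10 \left(-20030\right) = - 5 \cdot \frac{23}{6} \cdot 10 \left(-20030\right) = \left(-5\right) \frac{115}{3} \left(-20030\right) = \left(- \frac{575}{3}\right) \left(-20030\right) = \frac{11517250}{3}$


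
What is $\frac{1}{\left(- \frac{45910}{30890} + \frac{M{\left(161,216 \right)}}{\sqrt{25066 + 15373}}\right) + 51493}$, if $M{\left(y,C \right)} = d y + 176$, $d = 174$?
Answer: $\frac{9934405615521653}{511533792065848558172} - \frac{134493376495 \sqrt{40439}}{511533792065848558172} \approx 1.9368 \cdot 10^{-5}$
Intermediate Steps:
$M{\left(y,C \right)} = 176 + 174 y$ ($M{\left(y,C \right)} = 174 y + 176 = 176 + 174 y$)
$\frac{1}{\left(- \frac{45910}{30890} + \frac{M{\left(161,216 \right)}}{\sqrt{25066 + 15373}}\right) + 51493} = \frac{1}{\left(- \frac{45910}{30890} + \frac{176 + 174 \cdot 161}{\sqrt{25066 + 15373}}\right) + 51493} = \frac{1}{\left(\left(-45910\right) \frac{1}{30890} + \frac{176 + 28014}{\sqrt{40439}}\right) + 51493} = \frac{1}{\left(- \frac{4591}{3089} + 28190 \frac{\sqrt{40439}}{40439}\right) + 51493} = \frac{1}{\left(- \frac{4591}{3089} + \frac{28190 \sqrt{40439}}{40439}\right) + 51493} = \frac{1}{\frac{159057286}{3089} + \frac{28190 \sqrt{40439}}{40439}}$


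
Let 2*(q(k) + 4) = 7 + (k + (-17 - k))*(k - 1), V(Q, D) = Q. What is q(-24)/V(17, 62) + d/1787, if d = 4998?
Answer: 463810/30379 ≈ 15.267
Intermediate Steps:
q(k) = 8 - 17*k/2 (q(k) = -4 + (7 + (k + (-17 - k))*(k - 1))/2 = -4 + (7 - 17*(-1 + k))/2 = -4 + (7 + (17 - 17*k))/2 = -4 + (24 - 17*k)/2 = -4 + (12 - 17*k/2) = 8 - 17*k/2)
q(-24)/V(17, 62) + d/1787 = (8 - 17/2*(-24))/17 + 4998/1787 = (8 + 204)*(1/17) + 4998*(1/1787) = 212*(1/17) + 4998/1787 = 212/17 + 4998/1787 = 463810/30379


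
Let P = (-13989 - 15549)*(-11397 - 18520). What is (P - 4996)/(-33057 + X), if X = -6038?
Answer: -176736670/7819 ≈ -22604.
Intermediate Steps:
P = 883688346 (P = -29538*(-29917) = 883688346)
(P - 4996)/(-33057 + X) = (883688346 - 4996)/(-33057 - 6038) = 883683350/(-39095) = 883683350*(-1/39095) = -176736670/7819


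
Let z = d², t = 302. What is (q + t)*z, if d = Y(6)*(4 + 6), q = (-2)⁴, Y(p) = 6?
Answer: 1144800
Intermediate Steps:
q = 16
d = 60 (d = 6*(4 + 6) = 6*10 = 60)
z = 3600 (z = 60² = 3600)
(q + t)*z = (16 + 302)*3600 = 318*3600 = 1144800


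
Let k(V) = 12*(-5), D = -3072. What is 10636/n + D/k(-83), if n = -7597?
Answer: 1891652/37985 ≈ 49.800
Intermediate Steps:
k(V) = -60
10636/n + D/k(-83) = 10636/(-7597) - 3072/(-60) = 10636*(-1/7597) - 3072*(-1/60) = -10636/7597 + 256/5 = 1891652/37985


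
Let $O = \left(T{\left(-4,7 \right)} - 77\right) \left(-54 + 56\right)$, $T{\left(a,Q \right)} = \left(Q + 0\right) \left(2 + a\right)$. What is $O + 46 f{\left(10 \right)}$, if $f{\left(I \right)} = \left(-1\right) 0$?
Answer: $-182$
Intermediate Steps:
$f{\left(I \right)} = 0$
$T{\left(a,Q \right)} = Q \left(2 + a\right)$
$O = -182$ ($O = \left(7 \left(2 - 4\right) - 77\right) \left(-54 + 56\right) = \left(7 \left(-2\right) - 77\right) 2 = \left(-14 - 77\right) 2 = \left(-91\right) 2 = -182$)
$O + 46 f{\left(10 \right)} = -182 + 46 \cdot 0 = -182 + 0 = -182$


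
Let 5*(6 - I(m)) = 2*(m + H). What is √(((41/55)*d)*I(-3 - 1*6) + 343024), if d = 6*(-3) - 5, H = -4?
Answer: 2*√259266678/55 ≈ 585.52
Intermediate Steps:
I(m) = 38/5 - 2*m/5 (I(m) = 6 - 2*(m - 4)/5 = 6 - 2*(-4 + m)/5 = 6 - (-8 + 2*m)/5 = 6 + (8/5 - 2*m/5) = 38/5 - 2*m/5)
d = -23 (d = -18 - 5 = -23)
√(((41/55)*d)*I(-3 - 1*6) + 343024) = √(((41/55)*(-23))*(38/5 - 2*(-3 - 1*6)/5) + 343024) = √(((41*(1/55))*(-23))*(38/5 - 2*(-3 - 6)/5) + 343024) = √(((41/55)*(-23))*(38/5 - ⅖*(-9)) + 343024) = √(-943*(38/5 + 18/5)/55 + 343024) = √(-943/55*56/5 + 343024) = √(-52808/275 + 343024) = √(94278792/275) = 2*√259266678/55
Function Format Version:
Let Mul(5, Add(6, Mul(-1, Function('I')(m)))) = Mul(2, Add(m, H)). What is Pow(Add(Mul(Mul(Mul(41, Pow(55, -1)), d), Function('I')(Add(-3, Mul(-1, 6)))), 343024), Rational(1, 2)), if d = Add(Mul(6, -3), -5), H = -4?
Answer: Mul(Rational(2, 55), Pow(259266678, Rational(1, 2))) ≈ 585.52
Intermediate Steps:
Function('I')(m) = Add(Rational(38, 5), Mul(Rational(-2, 5), m)) (Function('I')(m) = Add(6, Mul(Rational(-1, 5), Mul(2, Add(m, -4)))) = Add(6, Mul(Rational(-1, 5), Mul(2, Add(-4, m)))) = Add(6, Mul(Rational(-1, 5), Add(-8, Mul(2, m)))) = Add(6, Add(Rational(8, 5), Mul(Rational(-2, 5), m))) = Add(Rational(38, 5), Mul(Rational(-2, 5), m)))
d = -23 (d = Add(-18, -5) = -23)
Pow(Add(Mul(Mul(Mul(41, Pow(55, -1)), d), Function('I')(Add(-3, Mul(-1, 6)))), 343024), Rational(1, 2)) = Pow(Add(Mul(Mul(Mul(41, Pow(55, -1)), -23), Add(Rational(38, 5), Mul(Rational(-2, 5), Add(-3, Mul(-1, 6))))), 343024), Rational(1, 2)) = Pow(Add(Mul(Mul(Mul(41, Rational(1, 55)), -23), Add(Rational(38, 5), Mul(Rational(-2, 5), Add(-3, -6)))), 343024), Rational(1, 2)) = Pow(Add(Mul(Mul(Rational(41, 55), -23), Add(Rational(38, 5), Mul(Rational(-2, 5), -9))), 343024), Rational(1, 2)) = Pow(Add(Mul(Rational(-943, 55), Add(Rational(38, 5), Rational(18, 5))), 343024), Rational(1, 2)) = Pow(Add(Mul(Rational(-943, 55), Rational(56, 5)), 343024), Rational(1, 2)) = Pow(Add(Rational(-52808, 275), 343024), Rational(1, 2)) = Pow(Rational(94278792, 275), Rational(1, 2)) = Mul(Rational(2, 55), Pow(259266678, Rational(1, 2)))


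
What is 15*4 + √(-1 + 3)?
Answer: 60 + √2 ≈ 61.414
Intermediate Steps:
15*4 + √(-1 + 3) = 60 + √2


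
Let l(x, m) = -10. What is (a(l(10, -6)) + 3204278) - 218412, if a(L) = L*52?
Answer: 2985346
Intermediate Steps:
a(L) = 52*L
(a(l(10, -6)) + 3204278) - 218412 = (52*(-10) + 3204278) - 218412 = (-520 + 3204278) - 218412 = 3203758 - 218412 = 2985346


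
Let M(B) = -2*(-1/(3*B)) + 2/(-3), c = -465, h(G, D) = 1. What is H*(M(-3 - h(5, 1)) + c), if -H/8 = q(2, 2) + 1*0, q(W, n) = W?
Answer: 22360/3 ≈ 7453.3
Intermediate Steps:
M(B) = -2/3 + 2/(3*B) (M(B) = -(-2)/(3*B) + 2*(-1/3) = 2/(3*B) - 2/3 = -2/3 + 2/(3*B))
H = -16 (H = -8*(2 + 1*0) = -8*(2 + 0) = -8*2 = -16)
H*(M(-3 - h(5, 1)) + c) = -16*(2*(1 - (-3 - 1*1))/(3*(-3 - 1*1)) - 465) = -16*(2*(1 - (-3 - 1))/(3*(-3 - 1)) - 465) = -16*((2/3)*(1 - 1*(-4))/(-4) - 465) = -16*((2/3)*(-1/4)*(1 + 4) - 465) = -16*((2/3)*(-1/4)*5 - 465) = -16*(-5/6 - 465) = -16*(-2795/6) = 22360/3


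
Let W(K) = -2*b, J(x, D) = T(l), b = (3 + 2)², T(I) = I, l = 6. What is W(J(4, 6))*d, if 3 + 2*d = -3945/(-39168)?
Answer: 946325/13056 ≈ 72.482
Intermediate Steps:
b = 25 (b = 5² = 25)
J(x, D) = 6
d = -37853/26112 (d = -3/2 + (-3945/(-39168))/2 = -3/2 + (-3945*(-1/39168))/2 = -3/2 + (½)*(1315/13056) = -3/2 + 1315/26112 = -37853/26112 ≈ -1.4496)
W(K) = -50 (W(K) = -2*25 = -50)
W(J(4, 6))*d = -50*(-37853/26112) = 946325/13056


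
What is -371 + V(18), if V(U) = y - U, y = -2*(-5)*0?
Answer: -389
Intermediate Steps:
y = 0 (y = 10*0 = 0)
V(U) = -U (V(U) = 0 - U = -U)
-371 + V(18) = -371 - 1*18 = -371 - 18 = -389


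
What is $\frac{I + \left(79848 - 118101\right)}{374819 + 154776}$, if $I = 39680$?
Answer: $\frac{1427}{529595} \approx 0.0026945$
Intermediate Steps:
$\frac{I + \left(79848 - 118101\right)}{374819 + 154776} = \frac{39680 + \left(79848 - 118101\right)}{374819 + 154776} = \frac{39680 - 38253}{529595} = 1427 \cdot \frac{1}{529595} = \frac{1427}{529595}$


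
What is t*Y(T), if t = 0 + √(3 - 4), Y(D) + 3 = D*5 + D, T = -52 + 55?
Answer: 15*I ≈ 15.0*I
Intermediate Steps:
T = 3
Y(D) = -3 + 6*D (Y(D) = -3 + (D*5 + D) = -3 + (5*D + D) = -3 + 6*D)
t = I (t = 0 + √(-1) = 0 + I = I ≈ 1.0*I)
t*Y(T) = I*(-3 + 6*3) = I*(-3 + 18) = I*15 = 15*I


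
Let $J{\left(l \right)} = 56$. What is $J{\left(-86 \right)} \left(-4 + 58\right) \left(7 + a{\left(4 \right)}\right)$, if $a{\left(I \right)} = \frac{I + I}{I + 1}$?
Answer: $\frac{130032}{5} \approx 26006.0$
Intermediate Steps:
$a{\left(I \right)} = \frac{2 I}{1 + I}$
$J{\left(-86 \right)} \left(-4 + 58\right) \left(7 + a{\left(4 \right)}\right) = 56 \left(-4 + 58\right) \left(7 + 2 \cdot 4 \frac{1}{1 + 4}\right) = 56 \cdot 54 \left(7 + 2 \cdot 4 \cdot \frac{1}{5}\right) = 56 \cdot 54 \left(7 + \frac{8}{5}\right) = 56 \cdot 54 \cdot \frac{43}{5} = 56 \cdot \frac{2322}{5} = \frac{130032}{5}$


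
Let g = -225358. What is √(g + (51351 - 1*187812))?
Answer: I*√361819 ≈ 601.51*I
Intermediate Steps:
√(g + (51351 - 1*187812)) = √(-225358 + (51351 - 1*187812)) = √(-225358 + (51351 - 187812)) = √(-225358 - 136461) = √(-361819) = I*√361819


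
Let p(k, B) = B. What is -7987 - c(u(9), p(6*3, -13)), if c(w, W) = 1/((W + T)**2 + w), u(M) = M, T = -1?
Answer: -1637336/205 ≈ -7987.0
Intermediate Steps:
c(w, W) = 1/(w + (-1 + W)**2) (c(w, W) = 1/((W - 1)**2 + w) = 1/((-1 + W)**2 + w) = 1/(w + (-1 + W)**2))
-7987 - c(u(9), p(6*3, -13)) = -7987 - 1/(9 + (-1 - 13)**2) = -7987 - 1/(9 + (-14)**2) = -7987 - 1/(9 + 196) = -7987 - 1/205 = -1637336/205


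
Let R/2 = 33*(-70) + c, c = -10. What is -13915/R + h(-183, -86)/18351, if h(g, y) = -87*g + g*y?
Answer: 26816795/5676576 ≈ 4.7241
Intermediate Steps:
R = -4640 (R = 2*(33*(-70) - 10) = 2*(-2310 - 10) = 2*(-2320) = -4640)
-13915/R + h(-183, -86)/18351 = -13915/(-4640) - 183*(-87 - 86)/18351 = -13915*(-1/4640) - 183*(-173)*(1/18351) = 2783/928 + 31659*(1/18351) = 2783/928 + 10553/6117 = 26816795/5676576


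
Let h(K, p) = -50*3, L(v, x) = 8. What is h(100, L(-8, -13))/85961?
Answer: -150/85961 ≈ -0.0017450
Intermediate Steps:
h(K, p) = -150
h(100, L(-8, -13))/85961 = -150/85961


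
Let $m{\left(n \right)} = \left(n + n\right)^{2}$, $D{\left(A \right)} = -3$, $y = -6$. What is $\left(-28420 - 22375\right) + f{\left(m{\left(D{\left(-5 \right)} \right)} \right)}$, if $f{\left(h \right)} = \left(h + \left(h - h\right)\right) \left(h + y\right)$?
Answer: $-49715$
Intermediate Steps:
$m{\left(n \right)} = 4 n^{2}$ ($m{\left(n \right)} = \left(2 n\right)^{2} = 4 n^{2}$)
$f{\left(h \right)} = h \left(-6 + h\right)$ ($f{\left(h \right)} = \left(h + \left(h - h\right)\right) \left(h - 6\right) = \left(h + 0\right) \left(-6 + h\right) = h \left(-6 + h\right)$)
$\left(-28420 - 22375\right) + f{\left(m{\left(D{\left(-5 \right)} \right)} \right)} = \left(-28420 - 22375\right) + 4 \left(-3\right)^{2} \left(-6 + 4 \left(-3\right)^{2}\right) = -50795 + 4 \cdot 9 \left(-6 + 4 \cdot 9\right) = -50795 + 36 \left(-6 + 36\right) = -50795 + 36 \cdot 30 = -50795 + 1080 = -49715$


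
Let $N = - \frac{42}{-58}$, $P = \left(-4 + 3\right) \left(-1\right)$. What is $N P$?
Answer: $\frac{21}{29} \approx 0.72414$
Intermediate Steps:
$P = 1$ ($P = \left(-1\right) \left(-1\right) = 1$)
$N = \frac{21}{29}$ ($N = \left(-42\right) \left(- \frac{1}{58}\right) = \frac{21}{29} \approx 0.72414$)
$N P = \frac{21}{29} \cdot 1 = \frac{21}{29}$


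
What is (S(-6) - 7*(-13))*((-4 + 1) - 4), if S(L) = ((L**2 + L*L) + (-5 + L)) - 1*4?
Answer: -1036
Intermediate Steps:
S(L) = -9 + L + 2*L**2 (S(L) = ((L**2 + L**2) + (-5 + L)) - 4 = (2*L**2 + (-5 + L)) - 4 = (-5 + L + 2*L**2) - 4 = -9 + L + 2*L**2)
(S(-6) - 7*(-13))*((-4 + 1) - 4) = ((-9 - 6 + 2*(-6)**2) - 7*(-13))*((-4 + 1) - 4) = ((-9 - 6 + 2*36) + 91)*(-3 - 4) = ((-9 - 6 + 72) + 91)*(-7) = (57 + 91)*(-7) = 148*(-7) = -1036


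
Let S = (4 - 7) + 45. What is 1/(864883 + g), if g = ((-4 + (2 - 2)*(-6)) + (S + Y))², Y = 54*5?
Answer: 1/959747 ≈ 1.0419e-6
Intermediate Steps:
Y = 270
S = 42 (S = -3 + 45 = 42)
g = 94864 (g = ((-4 + (2 - 2)*(-6)) + (42 + 270))² = ((-4 + 0*(-6)) + 312)² = ((-4 + 0) + 312)² = (-4 + 312)² = 308² = 94864)
1/(864883 + g) = 1/(864883 + 94864) = 1/959747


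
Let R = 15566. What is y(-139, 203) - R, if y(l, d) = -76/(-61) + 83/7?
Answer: -6641087/427 ≈ -15553.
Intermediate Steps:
y(l, d) = 5595/427 (y(l, d) = -76*(-1/61) + 83*(⅐) = 76/61 + 83/7 = 5595/427)
y(-139, 203) - R = 5595/427 - 1*15566 = 5595/427 - 15566 = -6641087/427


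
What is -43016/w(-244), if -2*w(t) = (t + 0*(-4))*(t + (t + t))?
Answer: 5377/11163 ≈ 0.48168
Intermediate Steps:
w(t) = -3*t²/2 (w(t) = -(t + 0*(-4))*(t + (t + t))/2 = -(t + 0)*(t + 2*t)/2 = -t*3*t/2 = -3*t²/2)
-43016/w(-244) = -43016/((-3/2*(-244)²)) = -43016/((-3/2*59536)) = -43016/(-89304) = -43016*(-1/89304) = 5377/11163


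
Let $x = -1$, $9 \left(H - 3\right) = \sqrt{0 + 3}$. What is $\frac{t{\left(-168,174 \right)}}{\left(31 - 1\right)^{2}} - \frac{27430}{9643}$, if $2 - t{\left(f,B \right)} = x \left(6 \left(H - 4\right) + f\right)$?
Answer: $- \frac{6586399}{2169675} + \frac{\sqrt{3}}{1350} \approx -3.0344$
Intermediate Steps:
$H = 3 + \frac{\sqrt{3}}{9}$ ($H = 3 + \frac{\sqrt{0 + 3}}{9} = 3 + \frac{\sqrt{3}}{9} \approx 3.1925$)
$t{\left(f,B \right)} = -4 + f + \frac{2 \sqrt{3}}{3}$ ($t{\left(f,B \right)} = 2 - - (6 \left(\left(3 + \frac{\sqrt{3}}{9}\right) - 4\right) + f) = 2 - - (6 \left(-1 + \frac{\sqrt{3}}{9}\right) + f) = 2 - - (\left(-6 + \frac{2 \sqrt{3}}{3}\right) + f) = 2 - - (-6 + f + \frac{2 \sqrt{3}}{3}) = 2 - \left(6 - f - \frac{2 \sqrt{3}}{3}\right) = 2 + \left(-6 + f + \frac{2 \sqrt{3}}{3}\right) = -4 + f + \frac{2 \sqrt{3}}{3}$)
$\frac{t{\left(-168,174 \right)}}{\left(31 - 1\right)^{2}} - \frac{27430}{9643} = \frac{-4 - 168 + \frac{2 \sqrt{3}}{3}}{\left(31 - 1\right)^{2}} - \frac{27430}{9643} = \frac{-172 + \frac{2 \sqrt{3}}{3}}{30^{2}} - \frac{27430}{9643} = \frac{-172 + \frac{2 \sqrt{3}}{3}}{900} - \frac{27430}{9643} = \left(-172 + \frac{2 \sqrt{3}}{3}\right) \frac{1}{900} - \frac{27430}{9643} = \left(- \frac{43}{225} + \frac{\sqrt{3}}{1350}\right) - \frac{27430}{9643} = - \frac{6586399}{2169675} + \frac{\sqrt{3}}{1350}$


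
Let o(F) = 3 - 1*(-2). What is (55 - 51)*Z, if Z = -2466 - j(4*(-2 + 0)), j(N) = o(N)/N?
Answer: -19723/2 ≈ -9861.5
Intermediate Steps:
o(F) = 5 (o(F) = 3 + 2 = 5)
j(N) = 5/N
Z = -19723/8 (Z = -2466 - 5/(4*(-2 + 0)) = -2466 - 5/(4*(-2)) = -2466 - 5/(-8) = -2466 - 5*(-1)/8 = -2466 - 1*(-5/8) = -2466 + 5/8 = -19723/8 ≈ -2465.4)
(55 - 51)*Z = (55 - 51)*(-19723/8) = 4*(-19723/8) = -19723/2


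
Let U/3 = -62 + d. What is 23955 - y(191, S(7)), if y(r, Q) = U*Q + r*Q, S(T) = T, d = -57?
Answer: 25117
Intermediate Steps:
U = -357 (U = 3*(-62 - 57) = 3*(-119) = -357)
y(r, Q) = -357*Q + Q*r (y(r, Q) = -357*Q + r*Q = -357*Q + Q*r)
23955 - y(191, S(7)) = 23955 - 7*(-357 + 191) = 23955 - 7*(-166) = 23955 - 1*(-1162) = 23955 + 1162 = 25117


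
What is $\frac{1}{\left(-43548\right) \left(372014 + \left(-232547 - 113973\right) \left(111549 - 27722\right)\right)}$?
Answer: $\frac{1}{1264954434412248} \approx 7.9054 \cdot 10^{-16}$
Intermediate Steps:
$\frac{1}{\left(-43548\right) \left(372014 + \left(-232547 - 113973\right) \left(111549 - 27722\right)\right)} = - \frac{1}{43548 \left(372014 - 29047732040\right)} = - \frac{1}{43548 \left(-29047360026\right)} = \left(- \frac{1}{43548}\right) \left(- \frac{1}{29047360026}\right) = \frac{1}{1264954434412248}$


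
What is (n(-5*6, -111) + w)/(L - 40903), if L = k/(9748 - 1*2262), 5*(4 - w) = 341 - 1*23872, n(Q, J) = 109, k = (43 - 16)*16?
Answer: -90191328/765498565 ≈ -0.11782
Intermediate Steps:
k = 432 (k = 27*16 = 432)
w = 23551/5 (w = 4 - (341 - 1*23872)/5 = 4 - (341 - 23872)/5 = 4 - 1/5*(-23531) = 4 + 23531/5 = 23551/5 ≈ 4710.2)
L = 216/3743 (L = 432/(9748 - 1*2262) = 432/(9748 - 2262) = 432/7486 = 432*(1/7486) = 216/3743 ≈ 0.057708)
(n(-5*6, -111) + w)/(L - 40903) = (109 + 23551/5)/(216/3743 - 40903) = 24096/(5*(-153099713/3743)) = (24096/5)*(-3743/153099713) = -90191328/765498565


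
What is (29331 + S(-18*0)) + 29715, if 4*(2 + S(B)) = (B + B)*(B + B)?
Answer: 59044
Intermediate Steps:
S(B) = -2 + B² (S(B) = -2 + ((B + B)*(B + B))/4 = -2 + ((2*B)*(2*B))/4 = -2 + (4*B²)/4 = -2 + B²)
(29331 + S(-18*0)) + 29715 = (29331 + (-2 + (-18*0)²)) + 29715 = (29331 + (-2 + 0²)) + 29715 = (29331 + (-2 + 0)) + 29715 = (29331 - 2) + 29715 = 29329 + 29715 = 59044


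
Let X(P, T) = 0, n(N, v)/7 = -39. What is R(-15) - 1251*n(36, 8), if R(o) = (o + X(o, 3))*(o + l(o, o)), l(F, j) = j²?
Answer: 338373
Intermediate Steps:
n(N, v) = -273 (n(N, v) = 7*(-39) = -273)
R(o) = o*(o + o²) (R(o) = (o + 0)*(o + o²) = o*(o + o²))
R(-15) - 1251*n(36, 8) = (-15)²*(1 - 15) - 1251*(-273) = 225*(-14) + 341523 = -3150 + 341523 = 338373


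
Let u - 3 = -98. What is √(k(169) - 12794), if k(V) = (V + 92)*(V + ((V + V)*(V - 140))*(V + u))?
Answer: √189347143 ≈ 13760.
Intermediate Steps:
u = -95 (u = 3 - 98 = -95)
k(V) = (92 + V)*(V + 2*V*(-140 + V)*(-95 + V)) (k(V) = (V + 92)*(V + ((V + V)*(V - 140))*(V - 95)) = (92 + V)*(V + ((2*V)*(-140 + V))*(-95 + V)) = (92 + V)*(V + (2*V*(-140 + V))*(-95 + V)) = (92 + V)*(V + 2*V*(-140 + V)*(-95 + V)))
√(k(169) - 12794) = √(169*(2447292 - 16639*169 - 286*169² + 2*169³) - 12794) = √(169*(2447292 - 2811991 - 286*28561 + 2*4826809) - 12794) = √(169*(2447292 - 2811991 - 8168446 + 9653618) - 12794) = √(169*1120473 - 12794) = √(189359937 - 12794) = √189347143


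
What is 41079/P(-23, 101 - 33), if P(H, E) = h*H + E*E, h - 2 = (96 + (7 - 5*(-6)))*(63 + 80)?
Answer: -41079/432859 ≈ -0.094902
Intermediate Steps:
h = 19021 (h = 2 + (96 + (7 - 5*(-6)))*(63 + 80) = 2 + (96 + (7 + 30))*143 = 2 + (96 + 37)*143 = 2 + 133*143 = 2 + 19019 = 19021)
P(H, E) = E² + 19021*H (P(H, E) = 19021*H + E*E = 19021*H + E² = E² + 19021*H)
41079/P(-23, 101 - 33) = 41079/((101 - 33)² + 19021*(-23)) = 41079/(68² - 437483) = 41079/(4624 - 437483) = 41079/(-432859) = 41079*(-1/432859) = -41079/432859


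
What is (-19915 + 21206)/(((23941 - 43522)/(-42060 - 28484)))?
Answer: 91072304/19581 ≈ 4651.1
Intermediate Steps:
(-19915 + 21206)/(((23941 - 43522)/(-42060 - 28484))) = 1291/((-19581/(-70544))) = 1291/((-19581*(-1/70544))) = 1291/(19581/70544) = 1291*(70544/19581) = 91072304/19581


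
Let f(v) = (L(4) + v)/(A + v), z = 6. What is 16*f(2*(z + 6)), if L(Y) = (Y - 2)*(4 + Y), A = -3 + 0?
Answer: 640/21 ≈ 30.476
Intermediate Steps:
A = -3
L(Y) = (-2 + Y)*(4 + Y)
f(v) = (16 + v)/(-3 + v) (f(v) = ((-8 + 4² + 2*4) + v)/(-3 + v) = ((-8 + 16 + 8) + v)/(-3 + v) = (16 + v)/(-3 + v))
16*f(2*(z + 6)) = 16*((16 + 2*(6 + 6))/(-3 + 2*(6 + 6))) = 16*((16 + 2*12)/(-3 + 2*12)) = 16*((16 + 24)/(-3 + 24)) = 16*(40/21) = 640/21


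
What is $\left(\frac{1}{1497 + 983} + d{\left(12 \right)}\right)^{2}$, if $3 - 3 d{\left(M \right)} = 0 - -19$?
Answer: $\frac{1574264329}{55353600} \approx 28.44$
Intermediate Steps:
$d{\left(M \right)} = - \frac{16}{3}$ ($d{\left(M \right)} = 1 - \frac{0 - -19}{3} = 1 - \frac{0 + 19}{3} = 1 - \frac{19}{3} = - \frac{16}{3}$)
$\left(\frac{1}{1497 + 983} + d{\left(12 \right)}\right)^{2} = \left(\frac{1}{1497 + 983} - \frac{16}{3}\right)^{2} = \left(\frac{1}{2480} - \frac{16}{3}\right)^{2} = \left(- \frac{39677}{7440}\right)^{2} = \frac{1574264329}{55353600}$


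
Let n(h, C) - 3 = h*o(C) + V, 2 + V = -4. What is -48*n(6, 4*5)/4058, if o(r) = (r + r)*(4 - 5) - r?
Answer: 8712/2029 ≈ 4.2937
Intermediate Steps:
V = -6 (V = -2 - 4 = -6)
o(r) = -3*r (o(r) = (2*r)*(-1) - r = -2*r - r = -3*r)
n(h, C) = -3 - 3*C*h (n(h, C) = 3 + (h*(-3*C) - 6) = 3 + (-3*C*h - 6) = 3 + (-6 - 3*C*h) = -3 - 3*C*h)
-48*n(6, 4*5)/4058 = -48*(-3 - 3*4*5*6)/4058 = -48*(-3 - 3*20*6)*(1/4058) = -48*(-3 - 360)*(1/4058) = -48*(-363)*(1/4058) = 17424*(1/4058) = 8712/2029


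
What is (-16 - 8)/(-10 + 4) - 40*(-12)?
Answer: 484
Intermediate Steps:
(-16 - 8)/(-10 + 4) - 40*(-12) = -24/(-6) + 480 = -24*(-⅙) + 480 = 4 + 480 = 484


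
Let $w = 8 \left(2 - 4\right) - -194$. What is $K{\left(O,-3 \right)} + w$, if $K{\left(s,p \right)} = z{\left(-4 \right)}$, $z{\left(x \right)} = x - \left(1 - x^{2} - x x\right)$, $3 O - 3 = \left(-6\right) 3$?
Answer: $205$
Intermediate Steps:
$O = -5$ ($O = 1 + \frac{\left(-6\right) 3}{3} = 1 + \frac{1}{3} \left(-18\right) = 1 - 6 = -5$)
$z{\left(x \right)} = -1 + x + 2 x^{2}$ ($z{\left(x \right)} = x + \left(\left(x^{2} + x^{2}\right) - 1\right) = x + \left(2 x^{2} - 1\right) = x + \left(-1 + 2 x^{2}\right) = -1 + x + 2 x^{2}$)
$K{\left(s,p \right)} = 27$ ($K{\left(s,p \right)} = -1 - 4 + 2 \left(-4\right)^{2} = -1 - 4 + 2 \cdot 16 = -1 - 4 + 32 = 27$)
$w = 178$ ($w = 8 \left(-2\right) + 194 = -16 + 194 = 178$)
$K{\left(O,-3 \right)} + w = 27 + 178 = 205$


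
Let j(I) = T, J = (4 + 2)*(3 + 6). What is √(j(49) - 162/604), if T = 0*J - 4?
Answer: I*√389278/302 ≈ 2.066*I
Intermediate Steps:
J = 54 (J = 6*9 = 54)
T = -4 (T = 0*54 - 4 = 0 - 4 = -4)
j(I) = -4
√(j(49) - 162/604) = √(-4 - 162/604) = √(-4 - 162*1/604) = √(-4 - 81/302) = √(-1289/302) = I*√389278/302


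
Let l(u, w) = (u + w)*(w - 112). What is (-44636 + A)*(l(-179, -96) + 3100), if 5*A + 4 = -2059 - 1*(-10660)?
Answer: -2587870980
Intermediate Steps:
l(u, w) = (-112 + w)*(u + w) (l(u, w) = (u + w)*(-112 + w) = (-112 + w)*(u + w))
A = 8597/5 (A = -⅘ + (-2059 - 1*(-10660))/5 = -⅘ + (-2059 + 10660)/5 = -⅘ + (⅕)*8601 = -⅘ + 8601/5 = 8597/5 ≈ 1719.4)
(-44636 + A)*(l(-179, -96) + 3100) = (-44636 + 8597/5)*(((-96)² - 112*(-179) - 112*(-96) - 179*(-96)) + 3100) = -214583*((9216 + 20048 + 10752 + 17184) + 3100)/5 = -214583*(57200 + 3100)/5 = -214583/5*60300 = -2587870980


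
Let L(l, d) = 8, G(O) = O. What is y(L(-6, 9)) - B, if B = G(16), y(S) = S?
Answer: -8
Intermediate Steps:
B = 16
y(L(-6, 9)) - B = 8 - 1*16 = 8 - 16 = -8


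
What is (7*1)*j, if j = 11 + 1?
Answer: 84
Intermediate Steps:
j = 12
(7*1)*j = (7*1)*12 = 7*12 = 84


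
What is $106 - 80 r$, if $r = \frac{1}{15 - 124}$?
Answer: $\frac{11634}{109} \approx 106.73$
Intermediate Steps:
$r = - \frac{1}{109}$ ($r = \frac{1}{-109} = - \frac{1}{109} \approx -0.0091743$)
$106 - 80 r = 106 - - \frac{80}{109} = 106 + \frac{80}{109} = \frac{11634}{109}$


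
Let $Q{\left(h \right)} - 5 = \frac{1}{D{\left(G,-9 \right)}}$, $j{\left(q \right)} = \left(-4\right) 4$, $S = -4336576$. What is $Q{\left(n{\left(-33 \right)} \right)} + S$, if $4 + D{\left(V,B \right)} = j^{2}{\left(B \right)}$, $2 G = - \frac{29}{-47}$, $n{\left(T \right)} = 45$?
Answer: $- \frac{1092815891}{252} \approx -4.3366 \cdot 10^{6}$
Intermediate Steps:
$j{\left(q \right)} = -16$
$G = \frac{29}{94}$ ($G = \frac{\left(-29\right) \frac{1}{-47}}{2} = \frac{\left(-29\right) \left(- \frac{1}{47}\right)}{2} = \frac{1}{2} \cdot \frac{29}{47} = \frac{29}{94} \approx 0.30851$)
$D{\left(V,B \right)} = 252$ ($D{\left(V,B \right)} = -4 + \left(-16\right)^{2} = -4 + 256 = 252$)
$Q{\left(h \right)} = \frac{1261}{252}$ ($Q{\left(h \right)} = 5 + \frac{1}{252} = \frac{1261}{252}$)
$Q{\left(n{\left(-33 \right)} \right)} + S = \frac{1261}{252} - 4336576 = - \frac{1092815891}{252}$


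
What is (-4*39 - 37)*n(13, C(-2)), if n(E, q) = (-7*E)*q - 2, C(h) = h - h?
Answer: 386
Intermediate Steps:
C(h) = 0
n(E, q) = -2 - 7*E*q (n(E, q) = -7*E*q - 2 = -2 - 7*E*q)
(-4*39 - 37)*n(13, C(-2)) = (-4*39 - 37)*(-2 - 7*13*0) = (-156 - 37)*(-2 + 0) = -193*(-2) = 386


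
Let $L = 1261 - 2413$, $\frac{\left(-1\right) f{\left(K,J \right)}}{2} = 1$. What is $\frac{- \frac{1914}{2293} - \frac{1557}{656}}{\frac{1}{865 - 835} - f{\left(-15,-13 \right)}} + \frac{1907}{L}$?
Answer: $- \frac{21359945851}{6606481536} \approx -3.2332$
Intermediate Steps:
$f{\left(K,J \right)} = -2$ ($f{\left(K,J \right)} = \left(-2\right) 1 = -2$)
$L = -1152$
$\frac{- \frac{1914}{2293} - \frac{1557}{656}}{\frac{1}{865 - 835} - f{\left(-15,-13 \right)}} + \frac{1907}{L} = \frac{- \frac{1914}{2293} - \frac{1557}{656}}{\frac{1}{865 - 835} - -2} + \frac{1907}{-1152} = \frac{\left(-1914\right) \frac{1}{2293} - \frac{1557}{656}}{\frac{1}{30} + 2} + 1907 \left(- \frac{1}{1152}\right) = \frac{- \frac{1914}{2293} - \frac{1557}{656}}{\frac{1}{30} + 2} - \frac{1907}{1152} = - \frac{4825785}{1504208 \cdot \frac{61}{30}} - \frac{1907}{1152} = \left(- \frac{4825785}{1504208}\right) \frac{30}{61} - \frac{1907}{1152} = - \frac{72386775}{45878344} - \frac{1907}{1152} = - \frac{21359945851}{6606481536}$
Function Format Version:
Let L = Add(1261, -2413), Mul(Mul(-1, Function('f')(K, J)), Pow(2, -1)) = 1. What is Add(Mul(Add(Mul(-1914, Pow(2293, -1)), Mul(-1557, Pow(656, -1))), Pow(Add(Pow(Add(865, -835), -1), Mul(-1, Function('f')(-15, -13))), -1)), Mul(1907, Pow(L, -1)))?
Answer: Rational(-21359945851, 6606481536) ≈ -3.2332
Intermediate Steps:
Function('f')(K, J) = -2 (Function('f')(K, J) = Mul(-2, 1) = -2)
L = -1152
Add(Mul(Add(Mul(-1914, Pow(2293, -1)), Mul(-1557, Pow(656, -1))), Pow(Add(Pow(Add(865, -835), -1), Mul(-1, Function('f')(-15, -13))), -1)), Mul(1907, Pow(L, -1))) = Add(Mul(Add(Mul(-1914, Pow(2293, -1)), Mul(-1557, Pow(656, -1))), Pow(Add(Pow(Add(865, -835), -1), Mul(-1, -2)), -1)), Mul(1907, Pow(-1152, -1))) = Add(Mul(Add(Mul(-1914, Rational(1, 2293)), Mul(-1557, Rational(1, 656))), Pow(Add(Pow(30, -1), 2), -1)), Mul(1907, Rational(-1, 1152))) = Add(Mul(Add(Rational(-1914, 2293), Rational(-1557, 656)), Pow(Add(Rational(1, 30), 2), -1)), Rational(-1907, 1152)) = Add(Mul(Rational(-4825785, 1504208), Pow(Rational(61, 30), -1)), Rational(-1907, 1152)) = Add(Mul(Rational(-4825785, 1504208), Rational(30, 61)), Rational(-1907, 1152)) = Add(Rational(-72386775, 45878344), Rational(-1907, 1152)) = Rational(-21359945851, 6606481536)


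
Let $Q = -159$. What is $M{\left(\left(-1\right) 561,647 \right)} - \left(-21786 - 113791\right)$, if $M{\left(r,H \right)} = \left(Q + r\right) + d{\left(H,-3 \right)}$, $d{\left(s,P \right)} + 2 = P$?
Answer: $134852$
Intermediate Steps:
$d{\left(s,P \right)} = -2 + P$
$M{\left(r,H \right)} = -164 + r$ ($M{\left(r,H \right)} = \left(-159 + r\right) - 5 = -164 + r$)
$M{\left(\left(-1\right) 561,647 \right)} - \left(-21786 - 113791\right) = \left(-164 - 561\right) - \left(-21786 - 113791\right) = \left(-164 - 561\right) - -135577 = -725 + 135577 = 134852$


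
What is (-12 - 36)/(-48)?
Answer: 1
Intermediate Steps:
(-12 - 36)/(-48) = -48*(-1/48) = 1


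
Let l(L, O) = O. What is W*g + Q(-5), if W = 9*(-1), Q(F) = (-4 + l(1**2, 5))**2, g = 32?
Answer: -287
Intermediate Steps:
Q(F) = 1 (Q(F) = (-4 + 5)**2 = 1**2 = 1)
W = -9
W*g + Q(-5) = -9*32 + 1 = -288 + 1 = -287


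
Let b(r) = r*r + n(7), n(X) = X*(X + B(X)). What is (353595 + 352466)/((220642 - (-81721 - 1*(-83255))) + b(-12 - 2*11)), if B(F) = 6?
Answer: 706061/220355 ≈ 3.2042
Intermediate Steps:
n(X) = X*(6 + X) (n(X) = X*(X + 6) = X*(6 + X))
b(r) = 91 + r² (b(r) = r*r + 7*(6 + 7) = r² + 7*13 = r² + 91 = 91 + r²)
(353595 + 352466)/((220642 - (-81721 - 1*(-83255))) + b(-12 - 2*11)) = (353595 + 352466)/((220642 - (-81721 - 1*(-83255))) + (91 + (-12 - 2*11)²)) = 706061/((220642 - (-81721 + 83255)) + (91 + (-12 - 22)²)) = 706061/((220642 - 1*1534) + (91 + (-34)²)) = 706061/((220642 - 1534) + (91 + 1156)) = 706061/(219108 + 1247) = 706061/220355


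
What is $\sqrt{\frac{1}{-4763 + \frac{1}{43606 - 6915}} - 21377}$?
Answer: $\frac{7 i \sqrt{208185732296784735}}{21844904} \approx 146.21 i$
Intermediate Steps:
$\sqrt{\frac{1}{-4763 + \frac{1}{43606 - 6915}} - 21377} = \sqrt{\frac{1}{-4763 + \frac{1}{36691}} - 21377} = \sqrt{\frac{1}{- \frac{174759232}{36691}} - 21377} = \sqrt{- \frac{36691}{174759232} - 21377} = \sqrt{- \frac{3735828139155}{174759232}} = \frac{7 i \sqrt{208185732296784735}}{21844904}$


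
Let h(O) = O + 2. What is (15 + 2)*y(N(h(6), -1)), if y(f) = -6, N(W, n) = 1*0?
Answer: -102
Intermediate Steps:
h(O) = 2 + O
N(W, n) = 0
(15 + 2)*y(N(h(6), -1)) = (15 + 2)*(-6) = 17*(-6) = -102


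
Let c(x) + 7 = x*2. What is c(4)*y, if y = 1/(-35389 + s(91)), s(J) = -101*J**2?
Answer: -1/871770 ≈ -1.1471e-6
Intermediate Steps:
c(x) = -7 + 2*x (c(x) = -7 + x*2 = -7 + 2*x)
y = -1/871770 (y = 1/(-35389 - 101*91**2) = 1/(-35389 - 101*8281) = 1/(-35389 - 836381) = 1/(-871770) = -1/871770 ≈ -1.1471e-6)
c(4)*y = (-7 + 2*4)*(-1/871770) = (-7 + 8)*(-1/871770) = 1*(-1/871770) = -1/871770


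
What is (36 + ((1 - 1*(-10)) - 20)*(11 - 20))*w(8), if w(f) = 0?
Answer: 0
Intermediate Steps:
(36 + ((1 - 1*(-10)) - 20)*(11 - 20))*w(8) = (36 + ((1 - 1*(-10)) - 20)*(11 - 20))*0 = (36 + ((1 + 10) - 20)*(-9))*0 = (36 + (11 - 20)*(-9))*0 = (36 - 9*(-9))*0 = (36 + 81)*0 = 117*0 = 0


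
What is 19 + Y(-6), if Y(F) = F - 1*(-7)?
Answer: 20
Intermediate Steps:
Y(F) = 7 + F (Y(F) = F + 7 = 7 + F)
19 + Y(-6) = 19 + (7 - 6) = 19 + 1 = 20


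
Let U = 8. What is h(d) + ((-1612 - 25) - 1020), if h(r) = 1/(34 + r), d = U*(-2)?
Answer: -47825/18 ≈ -2656.9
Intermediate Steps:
d = -16 (d = 8*(-2) = -16)
h(d) + ((-1612 - 25) - 1020) = 1/(34 - 16) + ((-1612 - 25) - 1020) = 1/18 + (-1637 - 1020) = 1/18 - 2657 = -47825/18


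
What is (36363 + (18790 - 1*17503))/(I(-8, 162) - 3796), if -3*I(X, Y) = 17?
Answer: -22590/2281 ≈ -9.9035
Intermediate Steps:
I(X, Y) = -17/3 (I(X, Y) = -⅓*17 = -17/3)
(36363 + (18790 - 1*17503))/(I(-8, 162) - 3796) = (36363 + (18790 - 1*17503))/(-17/3 - 3796) = (36363 + (18790 - 17503))/(-11405/3) = (36363 + 1287)*(-3/11405) = 37650*(-3/11405) = -22590/2281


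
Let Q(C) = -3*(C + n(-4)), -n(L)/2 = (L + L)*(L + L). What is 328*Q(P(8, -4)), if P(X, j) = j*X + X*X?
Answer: 94464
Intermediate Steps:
n(L) = -8*L² (n(L) = -2*(L + L)*(L + L) = -2*2*L*2*L = -8*L²)
P(X, j) = X² + X*j (P(X, j) = X*j + X² = X² + X*j)
Q(C) = 384 - 3*C (Q(C) = -3*(C - 8*(-4)²) = -3*(C - 8*16) = -3*(C - 128) = -3*(-128 + C) = 384 - 3*C)
328*Q(P(8, -4)) = 328*(384 - 24*(8 - 4)) = 328*(384 - 24*4) = 328*(384 - 3*32) = 328*(384 - 96) = 328*288 = 94464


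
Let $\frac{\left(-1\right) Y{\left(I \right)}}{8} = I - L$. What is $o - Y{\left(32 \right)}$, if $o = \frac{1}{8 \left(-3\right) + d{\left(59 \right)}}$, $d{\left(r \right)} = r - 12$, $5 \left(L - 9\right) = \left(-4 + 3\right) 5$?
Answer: $\frac{4417}{23} \approx 192.04$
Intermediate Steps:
$L = 8$ ($L = 9 + \frac{\left(-4 + 3\right) 5}{5} = 9 + \frac{\left(-1\right) 5}{5} = 9 + \frac{1}{5} \left(-5\right) = 9 - 1 = 8$)
$Y{\left(I \right)} = 64 - 8 I$ ($Y{\left(I \right)} = - 8 \left(I - 8\right) = - 8 \left(-8 + I\right) = 64 - 8 I$)
$d{\left(r \right)} = -12 + r$ ($d{\left(r \right)} = r - 12 = -12 + r$)
$o = \frac{1}{23}$ ($o = \frac{1}{8 \left(-3\right) + \left(-12 + 59\right)} = \frac{1}{-24 + 47} = \frac{1}{23} \approx 0.043478$)
$o - Y{\left(32 \right)} = \frac{1}{23} - \left(64 - 256\right) = \frac{1}{23} - -192 = \frac{1}{23} + 192 = \frac{4417}{23}$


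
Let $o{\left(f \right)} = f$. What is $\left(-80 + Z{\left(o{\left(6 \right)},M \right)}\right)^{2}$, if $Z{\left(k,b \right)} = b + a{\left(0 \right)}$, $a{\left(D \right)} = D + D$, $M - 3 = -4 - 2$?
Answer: $6889$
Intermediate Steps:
$M = -3$ ($M = 3 - 6 = -3$)
$a{\left(D \right)} = 2 D$
$Z{\left(k,b \right)} = b$ ($Z{\left(k,b \right)} = b + 2 \cdot 0 = b + 0 = b$)
$\left(-80 + Z{\left(o{\left(6 \right)},M \right)}\right)^{2} = \left(-80 - 3\right)^{2} = \left(-83\right)^{2} = 6889$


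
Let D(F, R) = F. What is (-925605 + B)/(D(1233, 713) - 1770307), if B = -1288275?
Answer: 1106940/884537 ≈ 1.2514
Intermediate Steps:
(-925605 + B)/(D(1233, 713) - 1770307) = (-925605 - 1288275)/(1233 - 1770307) = -2213880/(-1769074) = -2213880*(-1/1769074) = 1106940/884537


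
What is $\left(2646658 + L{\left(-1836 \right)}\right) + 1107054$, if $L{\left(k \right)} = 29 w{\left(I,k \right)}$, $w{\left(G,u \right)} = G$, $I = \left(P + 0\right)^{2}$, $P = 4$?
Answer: $3754176$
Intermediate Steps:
$I = 16$ ($I = \left(4 + 0\right)^{2} = 4^{2} = 16$)
$L{\left(k \right)} = 464$ ($L{\left(k \right)} = 29 \cdot 16 = 464$)
$\left(2646658 + L{\left(-1836 \right)}\right) + 1107054 = \left(2646658 + 464\right) + 1107054 = 2647122 + 1107054 = 3754176$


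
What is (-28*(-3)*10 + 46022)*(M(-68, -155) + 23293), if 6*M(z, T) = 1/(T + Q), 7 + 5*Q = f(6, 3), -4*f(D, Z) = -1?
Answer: 10239891677026/9381 ≈ 1.0916e+9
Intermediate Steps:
f(D, Z) = ¼ (f(D, Z) = -¼*(-1) = ¼)
Q = -27/20 (Q = -7/5 + (⅕)*(¼) = -7/5 + 1/20 = -27/20 ≈ -1.3500)
M(z, T) = 1/(6*(-27/20 + T)) (M(z, T) = 1/(6*(T - 27/20)) = 1/(6*(-27/20 + T)))
(-28*(-3)*10 + 46022)*(M(-68, -155) + 23293) = (-28*(-3)*10 + 46022)*(10/(3*(-27 + 20*(-155))) + 23293) = (84*10 + 46022)*(10/(3*(-27 - 3100)) + 23293) = (840 + 46022)*((10/3)/(-3127) + 23293) = 46862*((10/3)*(-1/3127) + 23293) = 46862*(-10/9381 + 23293) = 46862*(218511623/9381) = 10239891677026/9381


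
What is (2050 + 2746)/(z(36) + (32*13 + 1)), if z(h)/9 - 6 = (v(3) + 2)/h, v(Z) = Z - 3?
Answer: 9592/943 ≈ 10.172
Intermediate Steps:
v(Z) = -3 + Z
z(h) = 54 + 18/h (z(h) = 54 + 9*(((-3 + 3) + 2)/h) = 54 + 9*((0 + 2)/h) = 54 + 9*(2/h) = 54 + 18/h)
(2050 + 2746)/(z(36) + (32*13 + 1)) = (2050 + 2746)/((54 + 18/36) + (32*13 + 1)) = 4796/((54 + 18*(1/36)) + (416 + 1)) = 4796/((54 + ½) + 417) = 4796/(109/2 + 417) = 4796/(943/2) = 4796*(2/943) = 9592/943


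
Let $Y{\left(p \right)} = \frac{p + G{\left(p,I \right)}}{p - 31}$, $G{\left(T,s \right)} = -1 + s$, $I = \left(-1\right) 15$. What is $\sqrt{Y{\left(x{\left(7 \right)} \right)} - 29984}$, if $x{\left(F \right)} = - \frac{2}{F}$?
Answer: $\frac{i \sqrt{159781962}}{73} \approx 173.16 i$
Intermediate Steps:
$I = -15$
$Y{\left(p \right)} = \frac{-16 + p}{-31 + p}$ ($Y{\left(p \right)} = \frac{p - 16}{p - 31} = \frac{p - 16}{-31 + p} = \frac{-16 + p}{-31 + p}$)
$\sqrt{Y{\left(x{\left(7 \right)} \right)} - 29984} = \sqrt{\frac{-16 - \frac{2}{7}}{-31 - \frac{2}{7}} - 29984} = \sqrt{\frac{1}{- \frac{219}{7}} \left(- \frac{114}{7}\right) - 29984} = \sqrt{\left(- \frac{7}{219}\right) \left(- \frac{114}{7}\right) - 29984} = \sqrt{\frac{38}{73} - 29984} = \sqrt{- \frac{2188794}{73}} = \frac{i \sqrt{159781962}}{73}$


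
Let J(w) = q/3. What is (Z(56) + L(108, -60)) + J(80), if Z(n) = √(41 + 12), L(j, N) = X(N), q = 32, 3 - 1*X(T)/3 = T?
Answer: 599/3 + √53 ≈ 206.95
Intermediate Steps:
X(T) = 9 - 3*T
L(j, N) = 9 - 3*N
Z(n) = √53
J(w) = 32/3
(Z(56) + L(108, -60)) + J(80) = (√53 + (9 - 3*(-60))) + 32/3 = (√53 + (9 + 180)) + 32/3 = (√53 + 189) + 32/3 = (189 + √53) + 32/3 = 599/3 + √53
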